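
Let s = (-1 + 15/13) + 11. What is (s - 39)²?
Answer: 131044/169 ≈ 775.41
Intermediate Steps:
s = 145/13 (s = (-1 + 15*(1/13)) + 11 = (-1 + 15/13) + 11 = 2/13 + 11 = 145/13 ≈ 11.154)
(s - 39)² = (145/13 - 39)² = (-362/13)² = 131044/169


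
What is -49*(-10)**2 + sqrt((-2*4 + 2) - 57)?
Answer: -4900 + 3*I*sqrt(7) ≈ -4900.0 + 7.9373*I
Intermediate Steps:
-49*(-10)**2 + sqrt((-2*4 + 2) - 57) = -49*100 + sqrt((-8 + 2) - 57) = -4900 + sqrt(-6 - 57) = -4900 + sqrt(-63) = -4900 + 3*I*sqrt(7)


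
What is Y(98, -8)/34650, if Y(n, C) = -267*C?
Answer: 356/5775 ≈ 0.061645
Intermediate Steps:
Y(98, -8)/34650 = -267*(-8)/34650 = 2136*(1/34650) = 356/5775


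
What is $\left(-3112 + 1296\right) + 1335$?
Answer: $-481$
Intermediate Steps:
$\left(-3112 + 1296\right) + 1335 = -1816 + 1335 = -481$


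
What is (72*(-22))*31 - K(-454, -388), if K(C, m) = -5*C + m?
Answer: -50986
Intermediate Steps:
K(C, m) = m - 5*C
(72*(-22))*31 - K(-454, -388) = (72*(-22))*31 - (-388 - 5*(-454)) = -1584*31 - (-388 + 2270) = -49104 - 1*1882 = -49104 - 1882 = -50986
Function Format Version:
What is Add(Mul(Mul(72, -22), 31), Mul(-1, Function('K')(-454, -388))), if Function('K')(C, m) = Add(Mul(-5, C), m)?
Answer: -50986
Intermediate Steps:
Function('K')(C, m) = Add(m, Mul(-5, C))
Add(Mul(Mul(72, -22), 31), Mul(-1, Function('K')(-454, -388))) = Add(Mul(Mul(72, -22), 31), Mul(-1, Add(-388, Mul(-5, -454)))) = Add(Mul(-1584, 31), Mul(-1, Add(-388, 2270))) = Add(-49104, Mul(-1, 1882)) = Add(-49104, -1882) = -50986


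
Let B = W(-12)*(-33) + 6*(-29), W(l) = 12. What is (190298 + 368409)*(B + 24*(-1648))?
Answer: -22416442254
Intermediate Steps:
B = -570 (B = 12*(-33) + 6*(-29) = -396 - 174 = -570)
(190298 + 368409)*(B + 24*(-1648)) = (190298 + 368409)*(-570 + 24*(-1648)) = 558707*(-570 - 39552) = 558707*(-40122) = -22416442254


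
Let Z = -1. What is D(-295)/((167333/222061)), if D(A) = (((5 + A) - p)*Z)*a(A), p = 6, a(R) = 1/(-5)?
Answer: -65730056/836665 ≈ -78.562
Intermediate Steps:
a(R) = -⅕
D(A) = -⅕ + A/5 (D(A) = (((5 + A) - 1*6)*(-1))*(-⅕) = (((5 + A) - 6)*(-1))*(-⅕) = ((-1 + A)*(-1))*(-⅕) = (1 - A)*(-⅕) = -⅕ + A/5)
D(-295)/((167333/222061)) = (-⅕ + (⅕)*(-295))/((167333/222061)) = (-⅕ - 59)/((167333*(1/222061))) = -296/(5*167333/222061) = -296/5*222061/167333 = -65730056/836665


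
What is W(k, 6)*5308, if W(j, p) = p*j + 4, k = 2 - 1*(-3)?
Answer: 180472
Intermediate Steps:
k = 5 (k = 2 + 3 = 5)
W(j, p) = 4 + j*p (W(j, p) = j*p + 4 = 4 + j*p)
W(k, 6)*5308 = (4 + 5*6)*5308 = (4 + 30)*5308 = 34*5308 = 180472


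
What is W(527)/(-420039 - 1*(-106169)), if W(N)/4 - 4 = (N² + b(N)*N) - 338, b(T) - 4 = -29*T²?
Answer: 8488505608/156935 ≈ 54089.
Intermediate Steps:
b(T) = 4 - 29*T²
W(N) = -1336 + 4*N² + 4*N*(4 - 29*N²) (W(N) = 16 + 4*((N² + (4 - 29*N²)*N) - 338) = 16 + 4*((N² + N*(4 - 29*N²)) - 338) = 16 + 4*(-338 + N² + N*(4 - 29*N²)) = 16 + (-1352 + 4*N² + 4*N*(4 - 29*N²)) = -1336 + 4*N² + 4*N*(4 - 29*N²))
W(527)/(-420039 - 1*(-106169)) = (-1336 + 4*527² - 4*527*(-4 + 29*527²))/(-420039 - 1*(-106169)) = (-1336 + 4*277729 - 4*527*(-4 + 29*277729))/(-420039 + 106169) = (-1336 + 1110916 - 4*527*(-4 + 8054141))/(-313870) = (-1336 + 1110916 - 4*527*8054137)*(-1/313870) = (-1336 + 1110916 - 16978120796)*(-1/313870) = -16977011216*(-1/313870) = 8488505608/156935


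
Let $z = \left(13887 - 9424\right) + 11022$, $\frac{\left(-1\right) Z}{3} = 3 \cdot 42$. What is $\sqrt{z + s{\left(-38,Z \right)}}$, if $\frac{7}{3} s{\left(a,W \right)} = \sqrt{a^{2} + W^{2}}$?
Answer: $\frac{\sqrt{758765 + 42 \sqrt{36082}}}{7} \approx 125.09$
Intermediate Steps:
$Z = -378$ ($Z = - 3 \cdot 3 \cdot 42 = \left(-3\right) 126 = -378$)
$s{\left(a,W \right)} = \frac{3 \sqrt{W^{2} + a^{2}}}{7}$ ($s{\left(a,W \right)} = \frac{3 \sqrt{a^{2} + W^{2}}}{7} = \frac{3 \sqrt{W^{2} + a^{2}}}{7}$)
$z = 15485$ ($z = 4463 + 11022 = 15485$)
$\sqrt{z + s{\left(-38,Z \right)}} = \sqrt{15485 + \frac{3 \sqrt{\left(-378\right)^{2} + \left(-38\right)^{2}}}{7}} = \sqrt{15485 + \frac{3 \sqrt{142884 + 1444}}{7}} = \sqrt{15485 + \frac{3 \sqrt{144328}}{7}} = \sqrt{15485 + \frac{3 \cdot 2 \sqrt{36082}}{7}} = \sqrt{15485 + \frac{6 \sqrt{36082}}{7}}$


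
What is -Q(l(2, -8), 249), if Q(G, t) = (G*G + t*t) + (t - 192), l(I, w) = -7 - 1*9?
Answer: -62314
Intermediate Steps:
l(I, w) = -16 (l(I, w) = -7 - 9 = -16)
Q(G, t) = -192 + t + G² + t² (Q(G, t) = (G² + t²) + (-192 + t) = -192 + t + G² + t²)
-Q(l(2, -8), 249) = -(-192 + 249 + (-16)² + 249²) = -(-192 + 249 + 256 + 62001) = -1*62314 = -62314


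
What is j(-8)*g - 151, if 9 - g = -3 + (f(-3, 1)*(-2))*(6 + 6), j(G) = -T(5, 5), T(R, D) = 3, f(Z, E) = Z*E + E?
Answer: -43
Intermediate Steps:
f(Z, E) = E + E*Z (f(Z, E) = E*Z + E = E + E*Z)
j(G) = -3 (j(G) = -1*3 = -3)
g = -36 (g = 9 - (-3 + ((1*(1 - 3))*(-2))*(6 + 6)) = 9 - (-3 + ((1*(-2))*(-2))*12) = 9 - (-3 - 2*(-2)*12) = 9 - (-3 + 4*12) = 9 - (-3 + 48) = 9 - 1*45 = 9 - 45 = -36)
j(-8)*g - 151 = -3*(-36) - 151 = 108 - 151 = -43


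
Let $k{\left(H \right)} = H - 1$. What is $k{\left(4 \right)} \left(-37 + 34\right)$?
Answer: $-9$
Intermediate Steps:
$k{\left(H \right)} = -1 + H$ ($k{\left(H \right)} = H - 1 = -1 + H$)
$k{\left(4 \right)} \left(-37 + 34\right) = \left(-1 + 4\right) \left(-37 + 34\right) = 3 \left(-3\right) = -9$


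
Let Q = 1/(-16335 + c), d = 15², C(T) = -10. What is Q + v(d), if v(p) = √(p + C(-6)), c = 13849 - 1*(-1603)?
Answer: -1/883 + √215 ≈ 14.662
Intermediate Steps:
c = 15452 (c = 13849 + 1603 = 15452)
d = 225
v(p) = √(-10 + p) (v(p) = √(p - 10) = √(-10 + p))
Q = -1/883 (Q = 1/(-16335 + 15452) = 1/(-883) = -1/883 ≈ -0.0011325)
Q + v(d) = -1/883 + √(-10 + 225) = -1/883 + √215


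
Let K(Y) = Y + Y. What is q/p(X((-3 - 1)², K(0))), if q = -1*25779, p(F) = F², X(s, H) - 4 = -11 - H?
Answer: -25779/49 ≈ -526.10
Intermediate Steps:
K(Y) = 2*Y
X(s, H) = -7 - H (X(s, H) = 4 + (-11 - H) = -7 - H)
q = -25779
q/p(X((-3 - 1)², K(0))) = -25779/(-7 - 2*0)² = -25779/(-7 - 1*0)² = -25779/(-7 + 0)² = -25779/((-7)²) = -25779/49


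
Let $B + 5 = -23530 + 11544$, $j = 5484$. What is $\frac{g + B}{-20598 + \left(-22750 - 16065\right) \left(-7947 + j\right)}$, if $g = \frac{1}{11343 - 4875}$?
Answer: $- \frac{77557787}{618216271596} \approx -0.00012545$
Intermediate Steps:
$g = \frac{1}{6468} \approx 0.00015461$
$B = -11991$ ($B = -5 + \left(-23530 + 11544\right) = -5 - 11986 = -11991$)
$\frac{g + B}{-20598 + \left(-22750 - 16065\right) \left(-7947 + j\right)} = \frac{\frac{1}{6468} - 11991}{-20598 + \left(-22750 - 16065\right) \left(-7947 + 5484\right)} = - \frac{77557787}{6468 \left(-20598 - -95601345\right)} = - \frac{77557787}{6468 \left(-20598 + 95601345\right)} = - \frac{77557787}{6468 \cdot 95580747} = \left(- \frac{77557787}{6468}\right) \frac{1}{95580747} = - \frac{77557787}{618216271596}$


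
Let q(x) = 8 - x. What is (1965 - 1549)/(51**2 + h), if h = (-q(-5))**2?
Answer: 208/1385 ≈ 0.15018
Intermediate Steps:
h = 169 (h = (-(8 - 1*(-5)))**2 = (-(8 + 5))**2 = (-1*13)**2 = (-13)**2 = 169)
(1965 - 1549)/(51**2 + h) = (1965 - 1549)/(51**2 + 169) = 416/(2601 + 169) = 416/2770 = 416*(1/2770) = 208/1385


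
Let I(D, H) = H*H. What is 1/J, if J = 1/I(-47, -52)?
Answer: 2704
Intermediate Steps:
I(D, H) = H²
J = 1/2704 (J = 1/((-52)²) = 1/2704 ≈ 0.00036982)
1/J = 1/(1/2704) = 2704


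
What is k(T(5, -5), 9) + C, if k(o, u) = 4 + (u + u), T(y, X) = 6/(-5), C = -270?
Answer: -248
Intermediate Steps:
T(y, X) = -6/5 (T(y, X) = 6*(-⅕) = -6/5)
k(o, u) = 4 + 2*u
k(T(5, -5), 9) + C = (4 + 2*9) - 270 = (4 + 18) - 270 = 22 - 270 = -248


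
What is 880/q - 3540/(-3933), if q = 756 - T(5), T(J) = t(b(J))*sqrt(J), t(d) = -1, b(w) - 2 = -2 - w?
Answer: 1546588660/749277141 - 880*sqrt(5)/571531 ≈ 2.0607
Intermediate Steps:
b(w) = -w (b(w) = 2 + (-2 - w) = -w)
T(J) = -sqrt(J)
q = 756 + sqrt(5) (q = 756 - (-1)*sqrt(5) = 756 + sqrt(5) ≈ 758.24)
880/q - 3540/(-3933) = 880/(756 + sqrt(5)) - 3540/(-3933) = 880/(756 + sqrt(5)) - 3540*(-1/3933) = 880/(756 + sqrt(5)) + 1180/1311 = 1180/1311 + 880/(756 + sqrt(5))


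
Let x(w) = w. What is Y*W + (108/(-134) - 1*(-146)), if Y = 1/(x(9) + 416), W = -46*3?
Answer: 4125154/28475 ≈ 144.87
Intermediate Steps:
W = -138
Y = 1/425 (Y = 1/(9 + 416) = 1/425 ≈ 0.0023529)
Y*W + (108/(-134) - 1*(-146)) = (1/425)*(-138) + (108/(-134) - 1*(-146)) = -138/425 + (108*(-1/134) + 146) = -138/425 + (-54/67 + 146) = -138/425 + 9728/67 = 4125154/28475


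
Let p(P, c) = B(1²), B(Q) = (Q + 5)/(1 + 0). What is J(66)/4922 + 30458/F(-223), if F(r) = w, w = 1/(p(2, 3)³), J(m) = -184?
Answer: 703945292/107 ≈ 6.5789e+6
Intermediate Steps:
B(Q) = 5 + Q (B(Q) = (5 + Q)/1 = (5 + Q)*1 = 5 + Q)
p(P, c) = 6 (p(P, c) = 5 + 1² = 5 + 1 = 6)
w = 1/216 (w = 1/(6³) = 1/216 ≈ 0.0046296)
F(r) = 1/216
J(66)/4922 + 30458/F(-223) = -184/4922 + 30458/(1/216) = -184*1/4922 + 30458*216 = -4/107 + 6578928 = 703945292/107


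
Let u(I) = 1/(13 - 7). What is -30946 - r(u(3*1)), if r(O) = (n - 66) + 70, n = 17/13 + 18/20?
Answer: -4023787/130 ≈ -30952.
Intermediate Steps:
n = 287/130 (n = 17*(1/13) + 18*(1/20) = 17/13 + 9/10 = 287/130 ≈ 2.2077)
u(I) = ⅙ (u(I) = 1/6 = ⅙)
r(O) = 807/130 (r(O) = (287/130 - 66) + 70 = -8293/130 + 70 = 807/130)
-30946 - r(u(3*1)) = -30946 - 1*807/130 = -30946 - 807/130 = -4023787/130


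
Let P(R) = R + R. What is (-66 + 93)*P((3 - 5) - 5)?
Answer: -378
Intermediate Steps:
P(R) = 2*R
(-66 + 93)*P((3 - 5) - 5) = (-66 + 93)*(2*((3 - 5) - 5)) = 27*(2*(-2 - 5)) = 27*(2*(-7)) = 27*(-14) = -378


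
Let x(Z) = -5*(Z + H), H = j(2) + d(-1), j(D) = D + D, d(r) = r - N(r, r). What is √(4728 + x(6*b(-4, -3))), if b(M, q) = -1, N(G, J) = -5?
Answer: √4718 ≈ 68.688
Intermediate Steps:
d(r) = 5 + r (d(r) = r - 1*(-5) = r + 5 = 5 + r)
j(D) = 2*D
H = 8 (H = 2*2 + (5 - 1) = 4 + 4 = 8)
x(Z) = -40 - 5*Z (x(Z) = -5*(Z + 8) = -5*(8 + Z) = -40 - 5*Z)
√(4728 + x(6*b(-4, -3))) = √(4728 + (-40 - 30*(-1))) = √(4728 + (-40 - 5*(-6))) = √(4728 + (-40 + 30)) = √(4728 - 10) = √4718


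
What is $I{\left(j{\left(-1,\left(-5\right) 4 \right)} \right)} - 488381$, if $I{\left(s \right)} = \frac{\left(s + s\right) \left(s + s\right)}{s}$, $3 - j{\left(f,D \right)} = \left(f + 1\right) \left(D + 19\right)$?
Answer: $-488369$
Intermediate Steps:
$j{\left(f,D \right)} = 3 - \left(1 + f\right) \left(19 + D\right)$ ($j{\left(f,D \right)} = 3 - \left(f + 1\right) \left(D + 19\right) = 3 - \left(1 + f\right) \left(19 + D\right)$)
$I{\left(s \right)} = 4 s$ ($I{\left(s \right)} = \frac{2 s 2 s}{s} = \frac{4 s^{2}}{s} = 4 s$)
$I{\left(j{\left(-1,\left(-5\right) 4 \right)} \right)} - 488381 = 4 \left(-16 - \left(-5\right) 4 - -19 - \left(-5\right) 4 \left(-1\right)\right) - 488381 = 4 \left(-16 - -20 + 19 - \left(-20\right) \left(-1\right)\right) - 488381 = 4 \left(-16 + 20 + 19 - 20\right) - 488381 = 4 \cdot 3 - 488381 = 12 - 488381 = -488369$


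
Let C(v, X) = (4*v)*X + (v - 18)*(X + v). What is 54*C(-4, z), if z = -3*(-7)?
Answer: -38340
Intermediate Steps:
z = 21
C(v, X) = (-18 + v)*(X + v) + 4*X*v (C(v, X) = 4*X*v + (-18 + v)*(X + v) = (-18 + v)*(X + v) + 4*X*v)
54*C(-4, z) = 54*((-4)² - 18*21 - 18*(-4) + 5*21*(-4)) = 54*(16 - 378 + 72 - 420) = 54*(-710) = -38340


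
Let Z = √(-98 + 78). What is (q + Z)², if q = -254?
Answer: 64496 - 1016*I*√5 ≈ 64496.0 - 2271.8*I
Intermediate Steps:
Z = 2*I*√5 (Z = √(-20) = 2*I*√5 ≈ 4.4721*I)
(q + Z)² = (-254 + 2*I*√5)²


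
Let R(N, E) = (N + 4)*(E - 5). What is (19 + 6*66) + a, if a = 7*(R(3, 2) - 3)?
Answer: 247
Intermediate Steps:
R(N, E) = (-5 + E)*(4 + N) (R(N, E) = (4 + N)*(-5 + E) = (-5 + E)*(4 + N))
a = -168 (a = 7*((-20 - 5*3 + 4*2 + 2*3) - 3) = 7*((-20 - 15 + 8 + 6) - 3) = 7*(-21 - 3) = 7*(-24) = -168)
(19 + 6*66) + a = (19 + 6*66) - 168 = (19 + 396) - 168 = 415 - 168 = 247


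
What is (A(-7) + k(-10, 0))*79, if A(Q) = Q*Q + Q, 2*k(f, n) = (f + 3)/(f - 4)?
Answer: 13351/4 ≈ 3337.8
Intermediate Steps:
k(f, n) = (3 + f)/(2*(-4 + f)) (k(f, n) = ((f + 3)/(f - 4))/2 = ((3 + f)/(-4 + f))/2 = (3 + f)/(2*(-4 + f)))
A(Q) = Q + Q**2 (A(Q) = Q**2 + Q = Q + Q**2)
(A(-7) + k(-10, 0))*79 = (-7*(1 - 7) + (3 - 10)/(2*(-4 - 10)))*79 = (-7*(-6) + (1/2)*(-7)/(-14))*79 = (42 + (1/2)*(-1/14)*(-7))*79 = (42 + 1/4)*79 = (169/4)*79 = 13351/4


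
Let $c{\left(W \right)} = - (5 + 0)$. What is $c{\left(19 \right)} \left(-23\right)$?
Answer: $115$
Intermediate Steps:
$c{\left(W \right)} = -5$ ($c{\left(W \right)} = \left(-1\right) 5 = -5$)
$c{\left(19 \right)} \left(-23\right) = \left(-5\right) \left(-23\right) = 115$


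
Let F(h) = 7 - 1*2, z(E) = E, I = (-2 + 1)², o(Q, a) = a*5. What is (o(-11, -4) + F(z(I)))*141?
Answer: -2115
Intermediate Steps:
o(Q, a) = 5*a
I = 1 (I = (-1)² = 1)
F(h) = 5 (F(h) = 7 - 2 = 5)
(o(-11, -4) + F(z(I)))*141 = (5*(-4) + 5)*141 = (-20 + 5)*141 = -15*141 = -2115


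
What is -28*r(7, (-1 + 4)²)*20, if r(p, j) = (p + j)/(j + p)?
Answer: -560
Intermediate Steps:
r(p, j) = 1 (r(p, j) = (j + p)/(j + p) = 1)
-28*r(7, (-1 + 4)²)*20 = -28*1*20 = -28*20 = -560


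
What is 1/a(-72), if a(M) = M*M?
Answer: 1/5184 ≈ 0.00019290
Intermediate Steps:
a(M) = M**2
1/a(-72) = 1/((-72)**2) = 1/5184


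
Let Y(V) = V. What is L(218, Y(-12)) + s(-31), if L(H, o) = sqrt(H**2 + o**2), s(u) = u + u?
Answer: -62 + 2*sqrt(11917) ≈ 156.33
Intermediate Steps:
s(u) = 2*u
L(218, Y(-12)) + s(-31) = sqrt(218**2 + (-12)**2) + 2*(-31) = sqrt(47524 + 144) - 62 = sqrt(47668) - 62 = 2*sqrt(11917) - 62 = -62 + 2*sqrt(11917)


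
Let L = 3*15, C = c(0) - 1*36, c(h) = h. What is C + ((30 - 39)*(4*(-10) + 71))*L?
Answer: -12591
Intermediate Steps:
C = -36 (C = 0 - 1*36 = 0 - 36 = -36)
L = 45
C + ((30 - 39)*(4*(-10) + 71))*L = -36 + ((30 - 39)*(4*(-10) + 71))*45 = -36 - 9*(-40 + 71)*45 = -36 - 9*31*45 = -36 - 279*45 = -36 - 12555 = -12591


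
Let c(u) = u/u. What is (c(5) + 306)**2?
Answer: 94249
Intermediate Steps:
c(u) = 1
(c(5) + 306)**2 = (1 + 306)**2 = 307**2 = 94249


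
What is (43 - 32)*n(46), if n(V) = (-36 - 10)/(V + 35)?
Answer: -506/81 ≈ -6.2469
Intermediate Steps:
n(V) = -46/(35 + V)
(43 - 32)*n(46) = (43 - 32)*(-46/(35 + 46)) = 11*(-46/81) = -506/81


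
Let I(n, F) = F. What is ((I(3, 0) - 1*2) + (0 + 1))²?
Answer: 1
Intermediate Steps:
((I(3, 0) - 1*2) + (0 + 1))² = ((0 - 1*2) + (0 + 1))² = ((0 - 2) + 1)² = (-2 + 1)² = (-1)² = 1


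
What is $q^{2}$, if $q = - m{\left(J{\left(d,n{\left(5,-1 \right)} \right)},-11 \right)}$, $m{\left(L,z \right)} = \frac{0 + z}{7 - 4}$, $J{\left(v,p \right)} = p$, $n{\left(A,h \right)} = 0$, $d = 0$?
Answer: $\frac{121}{9} \approx 13.444$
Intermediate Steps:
$m{\left(L,z \right)} = \frac{z}{3}$
$q = \frac{11}{3}$ ($q = - \frac{-11}{3} = \left(-1\right) \left(- \frac{11}{3}\right) = \frac{11}{3} \approx 3.6667$)
$q^{2} = \left(\frac{11}{3}\right)^{2} = \frac{121}{9}$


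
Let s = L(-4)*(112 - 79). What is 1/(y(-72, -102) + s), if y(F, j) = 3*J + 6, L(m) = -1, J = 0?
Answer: -1/27 ≈ -0.037037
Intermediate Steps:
y(F, j) = 6 (y(F, j) = 3*0 + 6 = 0 + 6 = 6)
s = -33 (s = -(112 - 79) = -1*33 = -33)
1/(y(-72, -102) + s) = 1/(6 - 33) = 1/(-27) = -1/27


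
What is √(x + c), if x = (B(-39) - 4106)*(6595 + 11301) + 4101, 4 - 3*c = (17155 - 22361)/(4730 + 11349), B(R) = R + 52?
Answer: I*√18936140262461961/16079 ≈ 8558.3*I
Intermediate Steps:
B(R) = 52 + R
c = 23174/16079 (c = 4/3 - (17155 - 22361)/(3*(4730 + 11349)) = 4/3 - (-5206)/(3*16079) = 4/3 - ⅓*(-5206/16079) = 4/3 + 5206/48237 = 23174/16079 ≈ 1.4413)
x = -73244227 (x = ((52 - 39) - 4106)*(6595 + 11301) + 4101 = (13 - 4106)*17896 + 4101 = -4093*17896 + 4101 = -73248328 + 4101 = -73244227)
√(x + c) = √(-73244227 + 23174/16079) = √(-1177693902759/16079) = I*√18936140262461961/16079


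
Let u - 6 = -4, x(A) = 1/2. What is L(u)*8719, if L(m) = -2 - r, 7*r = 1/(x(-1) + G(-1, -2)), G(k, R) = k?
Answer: -104628/7 ≈ -14947.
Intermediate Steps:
x(A) = ½
u = 2 (u = 6 - 4 = 2)
r = -2/7 (r = 1/(7*(½ - 1)) = 1/(7*(-½)) = (⅐)*(-2) = -2/7 ≈ -0.28571)
L(m) = -12/7 (L(m) = -2 - 1*(-2/7) = -2 + 2/7 = -12/7)
L(u)*8719 = -12/7*8719 = -104628/7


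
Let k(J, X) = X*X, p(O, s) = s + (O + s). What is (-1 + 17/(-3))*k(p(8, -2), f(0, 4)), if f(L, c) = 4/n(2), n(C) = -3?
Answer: -320/27 ≈ -11.852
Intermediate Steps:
p(O, s) = O + 2*s
f(L, c) = -4/3 (f(L, c) = 4/(-3) = 4*(-⅓) = -4/3)
k(J, X) = X²
(-1 + 17/(-3))*k(p(8, -2), f(0, 4)) = (-1 + 17/(-3))*(-4/3)² = (-1 + 17*(-⅓))*(16/9) = (-1 - 17/3)*(16/9) = -20/3*16/9 = -320/27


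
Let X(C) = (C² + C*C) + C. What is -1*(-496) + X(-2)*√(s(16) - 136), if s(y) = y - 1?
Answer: 496 + 66*I ≈ 496.0 + 66.0*I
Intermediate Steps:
X(C) = C + 2*C² (X(C) = (C² + C²) + C = 2*C² + C = C + 2*C²)
s(y) = -1 + y
-1*(-496) + X(-2)*√(s(16) - 136) = -1*(-496) + (-2*(1 + 2*(-2)))*√((-1 + 16) - 136) = 496 + (-2*(1 - 4))*√(15 - 136) = 496 + (-2*(-3))*√(-121) = 496 + 6*(11*I) = 496 + 66*I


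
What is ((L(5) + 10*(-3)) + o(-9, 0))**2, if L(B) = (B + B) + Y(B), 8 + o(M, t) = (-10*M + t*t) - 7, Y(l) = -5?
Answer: 2500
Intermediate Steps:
o(M, t) = -15 + t**2 - 10*M (o(M, t) = -8 + ((-10*M + t*t) - 7) = -8 + ((-10*M + t**2) - 7) = -8 + ((t**2 - 10*M) - 7) = -8 + (-7 + t**2 - 10*M) = -15 + t**2 - 10*M)
L(B) = -5 + 2*B (L(B) = (B + B) - 5 = 2*B - 5 = -5 + 2*B)
((L(5) + 10*(-3)) + o(-9, 0))**2 = (((-5 + 2*5) + 10*(-3)) + (-15 + 0**2 - 10*(-9)))**2 = (((-5 + 10) - 30) + (-15 + 0 + 90))**2 = ((5 - 30) + 75)**2 = (-25 + 75)**2 = 50**2 = 2500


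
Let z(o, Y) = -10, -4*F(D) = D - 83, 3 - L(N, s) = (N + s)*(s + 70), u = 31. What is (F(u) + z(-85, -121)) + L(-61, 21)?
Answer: 3646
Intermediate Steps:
L(N, s) = 3 - (70 + s)*(N + s) (L(N, s) = 3 - (N + s)*(s + 70) = 3 - (N + s)*(70 + s) = 3 - (70 + s)*(N + s))
F(D) = 83/4 - D/4 (F(D) = -(D - 83)/4 = -(-83 + D)/4 = 83/4 - D/4)
(F(u) + z(-85, -121)) + L(-61, 21) = ((83/4 - ¼*31) - 10) + (3 - 1*21² - 70*(-61) - 70*21 - 1*(-61)*21) = ((83/4 - 31/4) - 10) + (3 - 1*441 + 4270 - 1470 + 1281) = (13 - 10) + (3 - 441 + 4270 - 1470 + 1281) = 3 + 3643 = 3646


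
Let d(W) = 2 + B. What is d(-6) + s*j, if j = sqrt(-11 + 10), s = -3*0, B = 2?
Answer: 4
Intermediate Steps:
s = 0
j = I (j = sqrt(-1) = I ≈ 1.0*I)
d(W) = 4 (d(W) = 2 + 2 = 4)
d(-6) + s*j = 4 + 0*I = 4 + 0 = 4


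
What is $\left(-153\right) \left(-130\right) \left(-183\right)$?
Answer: $-3639870$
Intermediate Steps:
$\left(-153\right) \left(-130\right) \left(-183\right) = 19890 \left(-183\right) = -3639870$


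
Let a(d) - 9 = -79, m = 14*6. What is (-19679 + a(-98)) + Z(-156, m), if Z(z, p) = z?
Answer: -19905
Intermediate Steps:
m = 84
a(d) = -70 (a(d) = 9 - 79 = -70)
(-19679 + a(-98)) + Z(-156, m) = (-19679 - 70) - 156 = -19749 - 156 = -19905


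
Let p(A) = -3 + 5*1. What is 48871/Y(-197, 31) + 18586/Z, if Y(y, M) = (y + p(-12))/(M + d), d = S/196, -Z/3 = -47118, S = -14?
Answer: -498526911307/64316070 ≈ -7751.2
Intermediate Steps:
p(A) = 2 (p(A) = -3 + 5 = 2)
Z = 141354 (Z = -3*(-47118) = 141354)
d = -1/14 (d = -14/196 = -14*1/196 = -1/14 ≈ -0.071429)
Y(y, M) = (2 + y)/(-1/14 + M) (Y(y, M) = (y + 2)/(M - 1/14) = (2 + y)/(-1/14 + M))
48871/Y(-197, 31) + 18586/Z = 48871/((14*(2 - 197)/(-1 + 14*31))) + 18586/141354 = 48871/((14*(-195)/(-1 + 434))) + 18586*(1/141354) = 48871/((14*(-195)/433)) + 9293/70677 = 48871/((14*(1/433)*(-195))) + 9293/70677 = 48871/(-2730/433) + 9293/70677 = 48871*(-433/2730) + 9293/70677 = -21161143/2730 + 9293/70677 = -498526911307/64316070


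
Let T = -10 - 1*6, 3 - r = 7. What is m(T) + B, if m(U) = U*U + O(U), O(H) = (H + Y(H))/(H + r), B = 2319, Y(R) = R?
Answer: 12883/5 ≈ 2576.6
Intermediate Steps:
r = -4 (r = 3 - 1*7 = 3 - 7 = -4)
T = -16 (T = -10 - 6 = -16)
O(H) = 2*H/(-4 + H) (O(H) = (H + H)/(H - 4) = (2*H)/(-4 + H) = 2*H/(-4 + H))
m(U) = U² + 2*U/(-4 + U) (m(U) = U*U + 2*U/(-4 + U) = U² + 2*U/(-4 + U))
m(T) + B = -16*(2 - 16*(-4 - 16))/(-4 - 16) + 2319 = -16*(2 - 16*(-20))/(-20) + 2319 = -16*(-1/20)*(2 + 320) + 2319 = -16*(-1/20)*322 + 2319 = 1288/5 + 2319 = 12883/5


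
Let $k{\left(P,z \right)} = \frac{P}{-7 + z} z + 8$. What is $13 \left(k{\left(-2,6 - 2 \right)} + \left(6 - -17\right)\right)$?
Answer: $\frac{1313}{3} \approx 437.67$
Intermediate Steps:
$k{\left(P,z \right)} = 8 + \frac{P z}{-7 + z}$ ($k{\left(P,z \right)} = \frac{P}{-7 + z} z + 8 = \frac{P z}{-7 + z} + 8 = 8 + \frac{P z}{-7 + z}$)
$13 \left(k{\left(-2,6 - 2 \right)} + \left(6 - -17\right)\right) = 13 \left(\frac{-56 + 8 \left(6 - 2\right) - 2 \left(6 - 2\right)}{-7 + \left(6 - 2\right)} + \left(6 - -17\right)\right) = 13 \left(\frac{-56 + 8 \cdot 4 - 8}{-7 + 4} + \left(6 + 17\right)\right) = 13 \left(\frac{-56 + 32 - 8}{-3} + 23\right) = 13 \left(\left(- \frac{1}{3}\right) \left(-32\right) + 23\right) = 13 \left(\frac{32}{3} + 23\right) = 13 \cdot \frac{101}{3} = \frac{1313}{3}$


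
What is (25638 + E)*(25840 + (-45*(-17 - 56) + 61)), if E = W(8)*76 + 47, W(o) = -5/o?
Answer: 748256075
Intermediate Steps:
E = -1/2 (E = -5/8*76 + 47 = -95/2 + 47 = -1/2 ≈ -0.50000)
(25638 + E)*(25840 + (-45*(-17 - 56) + 61)) = (25638 - 1/2)*(25840 + (-45*(-17 - 56) + 61)) = 51275*(25840 + (-45*(-73) + 61))/2 = 51275*(25840 + (3285 + 61))/2 = 51275*(25840 + 3346)/2 = (51275/2)*29186 = 748256075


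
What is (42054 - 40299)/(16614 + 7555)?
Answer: 1755/24169 ≈ 0.072614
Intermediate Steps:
(42054 - 40299)/(16614 + 7555) = 1755/24169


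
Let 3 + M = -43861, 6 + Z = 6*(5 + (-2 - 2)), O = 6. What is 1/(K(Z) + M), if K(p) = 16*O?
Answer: -1/43768 ≈ -2.2848e-5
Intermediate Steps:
Z = 0 (Z = -6 + 6*(5 + (-2 - 2)) = -6 + 6*(5 - 4) = -6 + 6*1 = -6 + 6 = 0)
M = -43864 (M = -3 - 43861 = -43864)
K(p) = 96 (K(p) = 16*6 = 96)
1/(K(Z) + M) = 1/(96 - 43864) = 1/(-43768) = -1/43768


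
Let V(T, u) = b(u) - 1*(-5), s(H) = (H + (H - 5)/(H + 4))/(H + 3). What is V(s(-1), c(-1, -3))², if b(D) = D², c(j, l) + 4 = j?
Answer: 900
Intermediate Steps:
c(j, l) = -4 + j
s(H) = (H + (-5 + H)/(4 + H))/(3 + H)
V(T, u) = 5 + u² (V(T, u) = u² - 1*(-5) = u² + 5 = 5 + u²)
V(s(-1), c(-1, -3))² = (5 + (-4 - 1)²)² = (5 + (-5)²)² = (5 + 25)² = 30² = 900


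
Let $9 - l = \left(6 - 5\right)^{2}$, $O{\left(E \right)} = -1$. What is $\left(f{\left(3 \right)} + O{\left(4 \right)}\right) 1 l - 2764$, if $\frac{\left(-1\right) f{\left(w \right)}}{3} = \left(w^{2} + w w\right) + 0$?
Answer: $-3204$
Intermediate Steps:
$f{\left(w \right)} = - 6 w^{2}$ ($f{\left(w \right)} = - 3 \left(\left(w^{2} + w w\right) + 0\right) = - 3 \left(\left(w^{2} + w^{2}\right) + 0\right) = - 3 \left(2 w^{2} + 0\right) = - 3 \cdot 2 w^{2} = - 6 w^{2}$)
$l = 8$ ($l = 9 - \left(6 - 5\right)^{2} = 9 - 1^{2} = 9 - 1 = 8$)
$\left(f{\left(3 \right)} + O{\left(4 \right)}\right) 1 l - 2764 = \left(- 6 \cdot 3^{2} - 1\right) 1 \cdot 8 - 2764 = \left(\left(-6\right) 9 - 1\right) 1 \cdot 8 - 2764 = \left(-54 - 1\right) 1 \cdot 8 - 2764 = \left(-55\right) 1 \cdot 8 - 2764 = \left(-55\right) 8 - 2764 = -440 - 2764 = -3204$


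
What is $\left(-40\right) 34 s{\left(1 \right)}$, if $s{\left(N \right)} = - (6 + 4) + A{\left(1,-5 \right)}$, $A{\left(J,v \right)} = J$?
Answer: $12240$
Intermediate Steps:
$s{\left(N \right)} = -9$ ($s{\left(N \right)} = - (6 + 4) + 1 = \left(-1\right) 10 + 1 = -10 + 1 = -9$)
$\left(-40\right) 34 s{\left(1 \right)} = \left(-40\right) 34 \left(-9\right) = \left(-1360\right) \left(-9\right) = 12240$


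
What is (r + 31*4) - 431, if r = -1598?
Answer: -1905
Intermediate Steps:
(r + 31*4) - 431 = (-1598 + 31*4) - 431 = (-1598 + 124) - 431 = -1474 - 431 = -1905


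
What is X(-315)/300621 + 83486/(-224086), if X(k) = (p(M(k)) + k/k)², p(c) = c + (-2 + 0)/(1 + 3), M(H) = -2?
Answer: -880601425/2363682716 ≈ -0.37255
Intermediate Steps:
p(c) = -½ + c (p(c) = c - 2/4 = c - 2*¼ = c - ½ = -½ + c)
X(k) = 9/4 (X(k) = ((-½ - 2) + k/k)² = (-5/2 + 1)² = (-3/2)² = 9/4)
X(-315)/300621 + 83486/(-224086) = (9/4)/300621 + 83486/(-224086) = (9/4)*(1/300621) + 83486*(-1/224086) = 3/400828 - 2197/5897 = -880601425/2363682716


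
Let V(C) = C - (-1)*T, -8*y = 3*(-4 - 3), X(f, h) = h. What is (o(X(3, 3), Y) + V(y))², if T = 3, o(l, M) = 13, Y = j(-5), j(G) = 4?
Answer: 22201/64 ≈ 346.89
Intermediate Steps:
Y = 4
y = 21/8 (y = -3*(-4 - 3)/8 = -3*(-7)/8 = -⅛*(-21) = 21/8 ≈ 2.6250)
V(C) = 3 + C (V(C) = C - (-1)*3 = C - 1*(-3) = C + 3 = 3 + C)
(o(X(3, 3), Y) + V(y))² = (13 + (3 + 21/8))² = (13 + 45/8)² = (149/8)² = 22201/64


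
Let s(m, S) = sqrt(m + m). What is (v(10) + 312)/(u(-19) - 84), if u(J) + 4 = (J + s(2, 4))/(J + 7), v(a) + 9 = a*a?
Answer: -4836/1039 ≈ -4.6545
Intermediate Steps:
v(a) = -9 + a**2 (v(a) = -9 + a*a = -9 + a**2)
s(m, S) = sqrt(2)*sqrt(m) (s(m, S) = sqrt(2*m) = sqrt(2)*sqrt(m))
u(J) = -4 + (2 + J)/(7 + J) (u(J) = -4 + (J + sqrt(2)*sqrt(2))/(J + 7) = -4 + (J + 2)/(7 + J) = -4 + (2 + J)/(7 + J))
(v(10) + 312)/(u(-19) - 84) = ((-9 + 10**2) + 312)/((-26 - 3*(-19))/(7 - 19) - 84) = ((-9 + 100) + 312)/((-26 + 57)/(-12) - 84) = (91 + 312)/(-1/12*31 - 84) = 403/(-31/12 - 84) = 403/(-1039/12) = 403*(-12/1039) = -4836/1039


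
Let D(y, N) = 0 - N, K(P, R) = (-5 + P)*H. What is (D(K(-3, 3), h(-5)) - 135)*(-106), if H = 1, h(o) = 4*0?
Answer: 14310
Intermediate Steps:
h(o) = 0
K(P, R) = -5 + P (K(P, R) = (-5 + P)*1 = -5 + P)
D(y, N) = -N
(D(K(-3, 3), h(-5)) - 135)*(-106) = (-1*0 - 135)*(-106) = (0 - 135)*(-106) = -135*(-106) = 14310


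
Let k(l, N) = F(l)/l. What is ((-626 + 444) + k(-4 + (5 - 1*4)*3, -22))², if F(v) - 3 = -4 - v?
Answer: 33124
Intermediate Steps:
F(v) = -1 - v (F(v) = 3 + (-4 - v) = -1 - v)
k(l, N) = (-1 - l)/l
((-626 + 444) + k(-4 + (5 - 1*4)*3, -22))² = ((-626 + 444) + (-1 - (-4 + (5 - 1*4)*3))/(-4 + (5 - 1*4)*3))² = (-182 + (-1 - (-4 + (5 - 4)*3))/(-4 + (5 - 4)*3))² = (-182 + (-1 - (-4 + 1*3))/(-4 + 1*3))² = (-182 + (-1 - (-4 + 3))/(-4 + 3))² = (-182 + (-1 - 1*(-1))/(-1))² = (-182 - (-1 + 1))² = (-182 - 1*0)² = (-182 + 0)² = (-182)² = 33124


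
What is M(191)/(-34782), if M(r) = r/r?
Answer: -1/34782 ≈ -2.8751e-5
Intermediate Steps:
M(r) = 1
M(191)/(-34782) = 1/(-34782) = 1*(-1/34782) = -1/34782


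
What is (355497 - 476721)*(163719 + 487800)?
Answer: -78979739256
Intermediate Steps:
(355497 - 476721)*(163719 + 487800) = -121224*651519 = -78979739256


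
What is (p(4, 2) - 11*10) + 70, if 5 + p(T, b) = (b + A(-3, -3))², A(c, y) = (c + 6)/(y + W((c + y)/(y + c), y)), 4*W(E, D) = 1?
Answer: -5345/121 ≈ -44.174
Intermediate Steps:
W(E, D) = ¼ (W(E, D) = (¼)*1 = ¼)
A(c, y) = (6 + c)/(¼ + y) (A(c, y) = (c + 6)/(y + ¼) = (6 + c)/(¼ + y))
p(T, b) = -5 + (-12/11 + b)² (p(T, b) = -5 + (b + 4*(6 - 3)/(1 + 4*(-3)))² = -5 + (b + 4*3/(1 - 12))² = -5 + (b + 4*3/(-11))² = -5 + (b + 4*(-1/11)*3)² = -5 + (b - 12/11)² = -5 + (-12/11 + b)²)
(p(4, 2) - 11*10) + 70 = ((-5 + (-12 + 11*2)²/121) - 11*10) + 70 = ((-5 + (-12 + 22)²/121) - 110) + 70 = ((-5 + (1/121)*10²) - 110) + 70 = ((-5 + (1/121)*100) - 110) + 70 = ((-5 + 100/121) - 110) + 70 = (-505/121 - 110) + 70 = -13815/121 + 70 = -5345/121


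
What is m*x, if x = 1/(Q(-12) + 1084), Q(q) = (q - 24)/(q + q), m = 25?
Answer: 50/2171 ≈ 0.023031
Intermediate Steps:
Q(q) = (-24 + q)/(2*q) (Q(q) = (-24 + q)/((2*q)) = (-24 + q)*(1/(2*q)) = (-24 + q)/(2*q))
x = 2/2171 (x = 1/((½)*(-24 - 12)/(-12) + 1084) = 1/((½)*(-1/12)*(-36) + 1084) = 1/(3/2 + 1084) = 1/(2171/2) = 2/2171 ≈ 0.00092123)
m*x = 25*(2/2171) = 50/2171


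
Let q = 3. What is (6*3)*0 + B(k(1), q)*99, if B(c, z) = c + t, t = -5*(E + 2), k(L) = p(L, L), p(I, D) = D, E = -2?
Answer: 99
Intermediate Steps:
k(L) = L
t = 0 (t = -5*(-2 + 2) = -5*0 = 0)
B(c, z) = c (B(c, z) = c + 0 = c)
(6*3)*0 + B(k(1), q)*99 = (6*3)*0 + 1*99 = 18*0 + 99 = 0 + 99 = 99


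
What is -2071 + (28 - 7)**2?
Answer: -1630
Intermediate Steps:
-2071 + (28 - 7)**2 = -2071 + 21**2 = -2071 + 441 = -1630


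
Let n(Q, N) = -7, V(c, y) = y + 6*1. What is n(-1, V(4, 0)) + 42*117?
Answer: 4907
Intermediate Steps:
V(c, y) = 6 + y (V(c, y) = y + 6 = 6 + y)
n(-1, V(4, 0)) + 42*117 = -7 + 42*117 = -7 + 4914 = 4907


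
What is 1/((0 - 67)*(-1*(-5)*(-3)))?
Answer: 1/1005 ≈ 0.00099503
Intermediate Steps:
1/((0 - 67)*(-1*(-5)*(-3))) = 1/(-335*(-3)) = 1/(-67*(-15)) = 1/1005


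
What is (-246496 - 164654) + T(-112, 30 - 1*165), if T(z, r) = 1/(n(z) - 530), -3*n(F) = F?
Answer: -607679703/1478 ≈ -4.1115e+5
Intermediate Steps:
n(F) = -F/3
T(z, r) = 1/(-530 - z/3) (T(z, r) = 1/(-z/3 - 530) = 1/(-530 - z/3))
(-246496 - 164654) + T(-112, 30 - 1*165) = (-246496 - 164654) - 3/(1590 - 112) = -411150 - 3/1478 = -607679703/1478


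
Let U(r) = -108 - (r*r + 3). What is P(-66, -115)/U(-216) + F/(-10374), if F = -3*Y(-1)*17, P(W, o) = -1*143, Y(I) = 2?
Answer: 148898/11551449 ≈ 0.012890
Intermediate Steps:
P(W, o) = -143
U(r) = -111 - r² (U(r) = -108 - (r² + 3) = -108 - (3 + r²) = -108 + (-3 - r²) = -111 - r²)
F = -102 (F = -3*2*17 = -6*17 = -102)
P(-66, -115)/U(-216) + F/(-10374) = -143/(-111 - 1*(-216)²) - 102/(-10374) = -143/(-111 - 1*46656) - 102*(-1/10374) = -143/(-111 - 46656) + 17/1729 = -143/(-46767) + 17/1729 = -143*(-1/46767) + 17/1729 = 143/46767 + 17/1729 = 148898/11551449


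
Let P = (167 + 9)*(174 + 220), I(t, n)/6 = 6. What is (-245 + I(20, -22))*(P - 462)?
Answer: -14396338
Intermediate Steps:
I(t, n) = 36 (I(t, n) = 6*6 = 36)
P = 69344 (P = 176*394 = 69344)
(-245 + I(20, -22))*(P - 462) = (-245 + 36)*(69344 - 462) = -209*68882 = -14396338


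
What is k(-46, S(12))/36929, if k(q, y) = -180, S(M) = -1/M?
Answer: -180/36929 ≈ -0.0048742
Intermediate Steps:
k(-46, S(12))/36929 = -180/36929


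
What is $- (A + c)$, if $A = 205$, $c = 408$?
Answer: $-613$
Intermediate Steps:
$- (A + c) = - (205 + 408) = \left(-1\right) 613 = -613$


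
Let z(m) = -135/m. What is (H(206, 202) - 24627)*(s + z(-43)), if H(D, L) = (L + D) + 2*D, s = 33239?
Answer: -34030011484/43 ≈ -7.9140e+8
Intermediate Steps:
H(D, L) = L + 3*D (H(D, L) = (D + L) + 2*D = L + 3*D)
(H(206, 202) - 24627)*(s + z(-43)) = ((202 + 3*206) - 24627)*(33239 - 135/(-43)) = ((202 + 618) - 24627)*(33239 - 135*(-1/43)) = (820 - 24627)*(33239 + 135/43) = -23807*1429412/43 = -34030011484/43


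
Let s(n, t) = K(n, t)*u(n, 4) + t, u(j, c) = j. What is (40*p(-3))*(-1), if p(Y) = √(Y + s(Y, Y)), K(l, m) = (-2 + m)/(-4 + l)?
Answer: -40*I*√399/7 ≈ -114.14*I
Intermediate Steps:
K(l, m) = (-2 + m)/(-4 + l)
s(n, t) = t + n*(-2 + t)/(-4 + n) (s(n, t) = ((-2 + t)/(-4 + n))*n + t = n*(-2 + t)/(-4 + n) + t = t + n*(-2 + t)/(-4 + n))
p(Y) = √(Y + (Y*(-4 + Y) + Y*(-2 + Y))/(-4 + Y)) (p(Y) = √(Y + (Y*(-2 + Y) + Y*(-4 + Y))/(-4 + Y)) = √(Y + (Y*(-4 + Y) + Y*(-2 + Y))/(-4 + Y)))
(40*p(-3))*(-1) = (40*√(-3*(-10 + 3*(-3))/(-4 - 3)))*(-1) = (40*√(-3*(-10 - 9)/(-7)))*(-1) = (40*√(-3*(-⅐)*(-19)))*(-1) = (40*√(-57/7))*(-1) = (40*(I*√399/7))*(-1) = (40*I*√399/7)*(-1) = -40*I*√399/7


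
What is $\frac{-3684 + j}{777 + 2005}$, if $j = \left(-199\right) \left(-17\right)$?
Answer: $- \frac{301}{2782} \approx -0.1082$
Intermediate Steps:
$j = 3383$
$\frac{-3684 + j}{777 + 2005} = \frac{-3684 + 3383}{777 + 2005} = - \frac{301}{2782}$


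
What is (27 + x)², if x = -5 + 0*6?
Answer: 484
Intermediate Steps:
x = -5 (x = -5 + 0 = -5)
(27 + x)² = (27 - 5)² = 22² = 484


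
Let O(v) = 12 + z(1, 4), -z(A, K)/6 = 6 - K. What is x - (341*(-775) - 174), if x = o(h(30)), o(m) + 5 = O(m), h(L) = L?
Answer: 264444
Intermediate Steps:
z(A, K) = -36 + 6*K (z(A, K) = -6*(6 - K) = -36 + 6*K)
O(v) = 0 (O(v) = 12 + (-36 + 6*4) = 12 + (-36 + 24) = 12 - 12 = 0)
o(m) = -5 (o(m) = -5 + 0 = -5)
x = -5
x - (341*(-775) - 174) = -5 - (341*(-775) - 174) = -5 - (-264275 - 174) = -5 - 1*(-264449) = -5 + 264449 = 264444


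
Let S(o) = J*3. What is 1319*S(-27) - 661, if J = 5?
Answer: 19124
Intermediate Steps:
S(o) = 15 (S(o) = 5*3 = 15)
1319*S(-27) - 661 = 1319*15 - 661 = 19785 - 661 = 19124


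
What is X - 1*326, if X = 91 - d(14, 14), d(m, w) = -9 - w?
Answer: -212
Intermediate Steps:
X = 114 (X = 91 - (-9 - 1*14) = 91 - (-9 - 14) = 91 - 1*(-23) = 91 + 23 = 114)
X - 1*326 = 114 - 1*326 = 114 - 326 = -212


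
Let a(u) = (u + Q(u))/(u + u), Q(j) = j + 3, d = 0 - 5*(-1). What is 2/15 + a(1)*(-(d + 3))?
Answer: -298/15 ≈ -19.867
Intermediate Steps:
d = 5 (d = 0 + 5 = 5)
Q(j) = 3 + j
a(u) = (3 + 2*u)/(2*u) (a(u) = (u + (3 + u))/(u + u) = (3 + 2*u)/((2*u)) = (3 + 2*u)*(1/(2*u)) = (3 + 2*u)/(2*u))
2/15 + a(1)*(-(d + 3)) = 2/15 + ((3/2 + 1)/1)*(-(5 + 3)) = 2*(1/15) + (1*(5/2))*(-1*8) = 2/15 + (5/2)*(-8) = 2/15 - 20 = -298/15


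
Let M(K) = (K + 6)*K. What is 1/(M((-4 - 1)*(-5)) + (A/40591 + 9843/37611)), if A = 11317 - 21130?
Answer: 508889367/394399412915 ≈ 0.0012903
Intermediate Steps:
A = -9813
M(K) = K*(6 + K) (M(K) = (6 + K)*K = K*(6 + K))
1/(M((-4 - 1)*(-5)) + (A/40591 + 9843/37611)) = 1/(((-4 - 1)*(-5))*(6 + (-4 - 1)*(-5)) + (-9813/40591 + 9843/37611)) = 1/((-5*(-5))*(6 - 5*(-5)) + (-9813*1/40591 + 9843*(1/37611))) = 1/(25*(6 + 25) + (-9813/40591 + 3281/12537)) = 1/(25*31 + 10153490/508889367) = 1/(775 + 10153490/508889367) = 1/(394399412915/508889367) = 508889367/394399412915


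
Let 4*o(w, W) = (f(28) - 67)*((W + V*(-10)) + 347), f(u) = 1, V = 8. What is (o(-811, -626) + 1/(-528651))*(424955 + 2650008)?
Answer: 19258273086274385/1057302 ≈ 1.8215e+10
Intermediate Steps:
o(w, W) = -8811/2 - 33*W/2 (o(w, W) = ((1 - 67)*((W + 8*(-10)) + 347))/4 = (-66*((W - 80) + 347))/4 = (-66*((-80 + W) + 347))/4 = (-66*(267 + W))/4 = (-17622 - 66*W)/4 = -8811/2 - 33*W/2)
(o(-811, -626) + 1/(-528651))*(424955 + 2650008) = ((-8811/2 - 33/2*(-626)) + 1/(-528651))*(424955 + 2650008) = ((-8811/2 + 10329) - 1/528651)*3074963 = (11847/2 - 1/528651)*3074963 = (6262928395/1057302)*3074963 = 19258273086274385/1057302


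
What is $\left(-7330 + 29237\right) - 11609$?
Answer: $10298$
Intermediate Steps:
$\left(-7330 + 29237\right) - 11609 = 21907 - 11609 = 10298$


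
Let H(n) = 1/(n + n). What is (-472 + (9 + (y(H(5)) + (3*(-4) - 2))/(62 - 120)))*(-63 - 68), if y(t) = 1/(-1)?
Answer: 3515909/58 ≈ 60619.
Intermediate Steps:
H(n) = 1/(2*n)
y(t) = -1
(-472 + (9 + (y(H(5)) + (3*(-4) - 2))/(62 - 120)))*(-63 - 68) = (-472 + (9 + (-1 + (3*(-4) - 2))/(62 - 120)))*(-63 - 68) = (-472 + (9 + (-1 + (-12 - 2))/(-58)))*(-131) = (-472 + (9 + (-1 - 14)*(-1/58)))*(-131) = (-472 + (9 - 15*(-1/58)))*(-131) = (-472 + (9 + 15/58))*(-131) = (-472 + 537/58)*(-131) = -26839/58*(-131) = 3515909/58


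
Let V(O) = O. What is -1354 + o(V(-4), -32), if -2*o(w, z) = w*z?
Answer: -1418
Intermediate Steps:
o(w, z) = -w*z/2
-1354 + o(V(-4), -32) = -1354 - ½*(-4)*(-32) = -1354 - 64 = -1418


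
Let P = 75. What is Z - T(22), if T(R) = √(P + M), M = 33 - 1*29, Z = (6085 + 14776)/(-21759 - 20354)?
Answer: -907/1831 - √79 ≈ -9.3835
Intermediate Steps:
Z = -907/1831 (Z = 20861/(-42113) = 20861*(-1/42113) = -907/1831 ≈ -0.49536)
M = 4 (M = 33 - 29 = 4)
T(R) = √79 (T(R) = √(75 + 4) = √79)
Z - T(22) = -907/1831 - √79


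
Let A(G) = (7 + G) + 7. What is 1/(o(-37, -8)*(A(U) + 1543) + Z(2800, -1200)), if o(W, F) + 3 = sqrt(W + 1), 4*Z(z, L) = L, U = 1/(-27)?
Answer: -201321/4535131210 - 189171*I/2267565605 ≈ -4.4391e-5 - 8.3425e-5*I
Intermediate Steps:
U = -1/27 ≈ -0.037037
A(G) = 14 + G
Z(z, L) = L/4
o(W, F) = -3 + sqrt(1 + W) (o(W, F) = -3 + sqrt(W + 1) = -3 + sqrt(1 + W))
1/(o(-37, -8)*(A(U) + 1543) + Z(2800, -1200)) = 1/((-3 + sqrt(1 - 37))*((14 - 1/27) + 1543) + (1/4)*(-1200)) = 1/((-3 + sqrt(-36))*(377/27 + 1543) - 300) = 1/((-3 + 6*I)*(42038/27) - 300) = 1/((-42038/9 + 84076*I/9) - 300) = 1/(-44738/9 + 84076*I/9) = 81*(-44738/9 - 84076*I/9)/9070262420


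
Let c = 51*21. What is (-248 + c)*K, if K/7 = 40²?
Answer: 9217600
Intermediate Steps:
c = 1071
K = 11200 (K = 7*40² = 7*1600 = 11200)
(-248 + c)*K = (-248 + 1071)*11200 = 823*11200 = 9217600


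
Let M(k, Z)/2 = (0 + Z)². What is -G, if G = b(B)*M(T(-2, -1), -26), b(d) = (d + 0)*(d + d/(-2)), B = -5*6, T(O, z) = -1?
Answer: -608400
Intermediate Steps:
M(k, Z) = 2*Z² (M(k, Z) = 2*(0 + Z)² = 2*Z²)
B = -30
b(d) = d²/2 (b(d) = d*(d + d*(-½)) = d*(d - d/2) = d*(d/2) = d²/2)
G = 608400 (G = ((½)*(-30)²)*(2*(-26)²) = ((½)*900)*(2*676) = 450*1352 = 608400)
-G = -1*608400 = -608400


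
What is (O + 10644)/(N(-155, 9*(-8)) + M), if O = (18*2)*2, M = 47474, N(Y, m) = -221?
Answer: 188/829 ≈ 0.22678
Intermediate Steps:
O = 72 (O = 36*2 = 72)
(O + 10644)/(N(-155, 9*(-8)) + M) = (72 + 10644)/(-221 + 47474) = 10716/47253 = 10716*(1/47253) = 188/829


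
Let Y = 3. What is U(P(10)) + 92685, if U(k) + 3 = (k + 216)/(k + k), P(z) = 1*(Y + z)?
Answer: 2409961/26 ≈ 92691.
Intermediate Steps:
P(z) = 3 + z (P(z) = 1*(3 + z) = 3 + z)
U(k) = -3 + (216 + k)/(2*k) (U(k) = -3 + (k + 216)/(k + k) = -3 + (216 + k)/((2*k)) = -3 + (216 + k)*(1/(2*k)) = -3 + (216 + k)/(2*k))
U(P(10)) + 92685 = (-5/2 + 108/(3 + 10)) + 92685 = (-5/2 + 108/13) + 92685 = 151/26 + 92685 = 2409961/26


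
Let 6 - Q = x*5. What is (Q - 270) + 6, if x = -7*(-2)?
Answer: -328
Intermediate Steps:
x = 14
Q = -64 (Q = 6 - 14*5 = 6 - 1*70 = 6 - 70 = -64)
(Q - 270) + 6 = (-64 - 270) + 6 = -334 + 6 = -328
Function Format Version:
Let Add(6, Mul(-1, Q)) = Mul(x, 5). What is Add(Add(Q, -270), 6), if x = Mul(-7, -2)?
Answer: -328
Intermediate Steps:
x = 14
Q = -64 (Q = Add(6, Mul(-1, Mul(14, 5))) = Add(6, Mul(-1, 70)) = Add(6, -70) = -64)
Add(Add(Q, -270), 6) = Add(Add(-64, -270), 6) = Add(-334, 6) = -328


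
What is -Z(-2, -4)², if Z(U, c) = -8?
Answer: -64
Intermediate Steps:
-Z(-2, -4)² = -1*(-8)² = -1*64 = -64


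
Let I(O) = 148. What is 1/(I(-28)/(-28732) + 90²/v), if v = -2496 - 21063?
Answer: -56408099/19684661 ≈ -2.8656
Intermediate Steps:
v = -23559
1/(I(-28)/(-28732) + 90²/v) = 1/(148/(-28732) + 90²/(-23559)) = 1/(148*(-1/28732) + 8100*(-1/23559)) = 1/(-37/7183 - 2700/7853) = 1/(-19684661/56408099) = -56408099/19684661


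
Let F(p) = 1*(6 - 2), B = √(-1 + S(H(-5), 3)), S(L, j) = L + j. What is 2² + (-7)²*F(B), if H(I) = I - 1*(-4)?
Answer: 200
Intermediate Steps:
H(I) = 4 + I (H(I) = I + 4 = 4 + I)
B = 1 (B = √(-1 + ((4 - 5) + 3)) = √(-1 + (-1 + 3)) = √(-1 + 2) = √1 = 1)
F(p) = 4 (F(p) = 1*4 = 4)
2² + (-7)²*F(B) = 2² + (-7)²*4 = 4 + 49*4 = 4 + 196 = 200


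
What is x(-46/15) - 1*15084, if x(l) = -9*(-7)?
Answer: -15021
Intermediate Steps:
x(l) = 63
x(-46/15) - 1*15084 = 63 - 1*15084 = 63 - 15084 = -15021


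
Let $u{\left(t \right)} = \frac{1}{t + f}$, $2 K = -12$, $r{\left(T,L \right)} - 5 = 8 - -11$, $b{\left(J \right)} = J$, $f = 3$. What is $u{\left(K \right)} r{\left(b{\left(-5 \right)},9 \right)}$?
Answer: $-8$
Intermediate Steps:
$r{\left(T,L \right)} = 24$ ($r{\left(T,L \right)} = 5 + \left(8 - -11\right) = 5 + \left(8 + 11\right) = 5 + 19 = 24$)
$K = -6$ ($K = \frac{1}{2} \left(-12\right) = -6$)
$u{\left(t \right)} = \frac{1}{3 + t}$ ($u{\left(t \right)} = \frac{1}{t + 3} = \frac{1}{3 + t}$)
$u{\left(K \right)} r{\left(b{\left(-5 \right)},9 \right)} = \frac{1}{3 - 6} \cdot 24 = \frac{1}{-3} \cdot 24 = \left(- \frac{1}{3}\right) 24 = -8$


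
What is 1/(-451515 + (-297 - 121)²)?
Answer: -1/276791 ≈ -3.6128e-6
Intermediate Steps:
1/(-451515 + (-297 - 121)²) = 1/(-451515 + (-418)²) = 1/(-451515 + 174724) = 1/(-276791) = -1/276791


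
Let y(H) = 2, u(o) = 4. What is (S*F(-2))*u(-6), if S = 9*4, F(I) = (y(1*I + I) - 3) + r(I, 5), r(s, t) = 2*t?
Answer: 1296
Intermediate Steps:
F(I) = 9 (F(I) = (2 - 3) + 2*5 = -1 + 10 = 9)
S = 36
(S*F(-2))*u(-6) = (36*9)*4 = 324*4 = 1296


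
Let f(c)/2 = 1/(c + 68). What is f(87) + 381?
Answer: 59057/155 ≈ 381.01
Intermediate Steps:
f(c) = 2/(68 + c) (f(c) = 2/(c + 68) = 2/(68 + c))
f(87) + 381 = 2/(68 + 87) + 381 = 2/155 + 381 = 59057/155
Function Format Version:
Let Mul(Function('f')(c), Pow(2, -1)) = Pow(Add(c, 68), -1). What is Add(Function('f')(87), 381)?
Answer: Rational(59057, 155) ≈ 381.01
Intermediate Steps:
Function('f')(c) = Mul(2, Pow(Add(68, c), -1)) (Function('f')(c) = Mul(2, Pow(Add(c, 68), -1)) = Mul(2, Pow(Add(68, c), -1)))
Add(Function('f')(87), 381) = Add(Mul(2, Pow(Add(68, 87), -1)), 381) = Add(Mul(2, Pow(155, -1)), 381) = Add(Mul(2, Rational(1, 155)), 381) = Add(Rational(2, 155), 381) = Rational(59057, 155)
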